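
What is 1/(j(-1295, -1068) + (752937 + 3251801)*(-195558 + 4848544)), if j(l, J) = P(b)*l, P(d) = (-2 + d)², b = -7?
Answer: 1/18633989742773 ≈ 5.3665e-14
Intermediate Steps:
j(l, J) = 81*l (j(l, J) = (-2 - 7)²*l = (-9)²*l = 81*l)
1/(j(-1295, -1068) + (752937 + 3251801)*(-195558 + 4848544)) = 1/(81*(-1295) + (752937 + 3251801)*(-195558 + 4848544)) = 1/(-104895 + 4004738*4652986) = 1/(-104895 + 18633989847668) = 1/18633989742773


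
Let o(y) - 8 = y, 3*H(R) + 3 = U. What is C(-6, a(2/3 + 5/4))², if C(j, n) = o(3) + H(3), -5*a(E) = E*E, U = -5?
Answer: 625/9 ≈ 69.444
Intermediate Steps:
H(R) = -8/3 (H(R) = -1 + (⅓)*(-5) = -1 - 5/3 = -8/3)
o(y) = 8 + y
a(E) = -E²/5 (a(E) = -E*E/5 = -E²/5)
C(j, n) = 25/3 (C(j, n) = (8 + 3) - 8/3 = 11 - 8/3 = 25/3)
C(-6, a(2/3 + 5/4))² = (25/3)² = 625/9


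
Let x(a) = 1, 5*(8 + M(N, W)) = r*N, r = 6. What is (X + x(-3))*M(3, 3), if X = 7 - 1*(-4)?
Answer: -264/5 ≈ -52.800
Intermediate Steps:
M(N, W) = -8 + 6*N/5 (M(N, W) = -8 + (6*N)/5 = -8 + 6*N/5)
X = 11 (X = 7 + 4 = 11)
(X + x(-3))*M(3, 3) = (11 + 1)*(-8 + (6/5)*3) = 12*(-8 + 18/5) = 12*(-22/5) = -264/5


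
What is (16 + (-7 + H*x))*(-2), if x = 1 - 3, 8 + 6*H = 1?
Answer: -68/3 ≈ -22.667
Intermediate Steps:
H = -7/6 (H = -4/3 + (⅙)*1 = -4/3 + ⅙ = -7/6 ≈ -1.1667)
x = -2
(16 + (-7 + H*x))*(-2) = (16 + (-7 - 7/6*(-2)))*(-2) = (16 + (-7 + 7/3))*(-2) = (16 - 14/3)*(-2) = (34/3)*(-2) = -68/3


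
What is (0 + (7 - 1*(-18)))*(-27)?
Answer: -675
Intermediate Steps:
(0 + (7 - 1*(-18)))*(-27) = (0 + (7 + 18))*(-27) = (0 + 25)*(-27) = 25*(-27) = -675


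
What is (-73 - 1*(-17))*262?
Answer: -14672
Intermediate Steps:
(-73 - 1*(-17))*262 = (-73 + 17)*262 = -56*262 = -14672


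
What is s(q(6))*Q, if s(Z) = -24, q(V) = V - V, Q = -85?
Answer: 2040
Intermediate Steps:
q(V) = 0
s(q(6))*Q = -24*(-85) = 2040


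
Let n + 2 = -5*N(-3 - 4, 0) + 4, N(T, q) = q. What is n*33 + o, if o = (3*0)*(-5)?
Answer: 66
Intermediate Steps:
o = 0 (o = 0*(-5) = 0)
n = 2 (n = -2 + (-5*0 + 4) = -2 + (0 + 4) = -2 + 4 = 2)
n*33 + o = 2*33 + 0 = 66 + 0 = 66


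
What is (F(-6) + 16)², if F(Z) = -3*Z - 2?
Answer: 1024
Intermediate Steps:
F(Z) = -2 - 3*Z
(F(-6) + 16)² = ((-2 - 3*(-6)) + 16)² = ((-2 + 18) + 16)² = (16 + 16)² = 32² = 1024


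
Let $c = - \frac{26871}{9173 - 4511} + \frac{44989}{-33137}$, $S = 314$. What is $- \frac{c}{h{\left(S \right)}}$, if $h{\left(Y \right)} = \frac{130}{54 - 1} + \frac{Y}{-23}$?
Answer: $- \frac{447032917285}{703008347496} \approx -0.63589$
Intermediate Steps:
$h{\left(Y \right)} = \frac{130}{53} - \frac{Y}{23}$ ($h{\left(Y \right)} = \frac{130}{54 - 1} + Y \left(- \frac{1}{23}\right) = \frac{130}{53} - \frac{Y}{23}$)
$c = - \frac{366721015}{51494898}$ ($c = - \frac{26871}{4662} + 44989 \left(- \frac{1}{33137}\right) = \left(-26871\right) \frac{1}{4662} - \frac{44989}{33137} = - \frac{8957}{1554} - \frac{44989}{33137} = - \frac{366721015}{51494898} \approx -7.1215$)
$- \frac{c}{h{\left(S \right)}} = - \frac{-366721015}{51494898 \left(\frac{130}{53} - \frac{314}{23}\right)} = - \frac{-366721015}{51494898 \left(- \frac{13652}{1219}\right)} = - \frac{\left(-366721015\right) \left(-1219\right)}{51494898 \cdot 13652} = \left(-1\right) \frac{447032917285}{703008347496} = - \frac{447032917285}{703008347496}$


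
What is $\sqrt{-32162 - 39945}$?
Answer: $i \sqrt{72107} \approx 268.53 i$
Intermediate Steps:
$\sqrt{-32162 - 39945} = \sqrt{-72107} = i \sqrt{72107}$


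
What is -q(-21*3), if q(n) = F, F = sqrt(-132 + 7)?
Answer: -5*I*sqrt(5) ≈ -11.18*I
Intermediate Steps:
F = 5*I*sqrt(5) (F = sqrt(-125) = 5*I*sqrt(5) ≈ 11.18*I)
q(n) = 5*I*sqrt(5)
-q(-21*3) = -5*I*sqrt(5)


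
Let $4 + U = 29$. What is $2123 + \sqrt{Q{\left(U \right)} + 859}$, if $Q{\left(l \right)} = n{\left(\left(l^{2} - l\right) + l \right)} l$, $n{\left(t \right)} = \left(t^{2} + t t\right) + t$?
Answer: $2123 + \sqrt{19547734} \approx 6544.3$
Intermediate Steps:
$U = 25$ ($U = -4 + 29 = 25$)
$n{\left(t \right)} = t + 2 t^{2}$ ($n{\left(t \right)} = \left(t^{2} + t^{2}\right) + t = 2 t^{2} + t = t + 2 t^{2}$)
$Q{\left(l \right)} = l^{3} \left(1 + 2 l^{2}\right)$ ($Q{\left(l \right)} = \left(\left(l^{2} - l\right) + l\right) \left(1 + 2 \left(\left(l^{2} - l\right) + l\right)\right) l = l^{2} \left(1 + 2 l^{2}\right) l = l^{3} \left(1 + 2 l^{2}\right)$)
$2123 + \sqrt{Q{\left(U \right)} + 859} = 2123 + \sqrt{\left(25^{3} + 2 \cdot 25^{5}\right) + 859} = 2123 + \sqrt{\left(15625 + 2 \cdot 9765625\right) + 859} = 2123 + \sqrt{\left(15625 + 19531250\right) + 859} = 2123 + \sqrt{19546875 + 859} = 2123 + \sqrt{19547734}$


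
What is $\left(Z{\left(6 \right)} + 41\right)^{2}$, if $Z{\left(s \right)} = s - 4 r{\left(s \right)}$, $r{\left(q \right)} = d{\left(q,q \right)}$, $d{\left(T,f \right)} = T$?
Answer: $529$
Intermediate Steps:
$r{\left(q \right)} = q$
$Z{\left(s \right)} = - 3 s$ ($Z{\left(s \right)} = s - 4 s = - 3 s$)
$\left(Z{\left(6 \right)} + 41\right)^{2} = \left(\left(-3\right) 6 + 41\right)^{2} = \left(-18 + 41\right)^{2} = 23^{2} = 529$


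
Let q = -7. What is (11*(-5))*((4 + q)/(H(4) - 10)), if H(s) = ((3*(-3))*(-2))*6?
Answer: 165/98 ≈ 1.6837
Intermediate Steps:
H(s) = 108 (H(s) = -9*(-2)*6 = 18*6 = 108)
(11*(-5))*((4 + q)/(H(4) - 10)) = (11*(-5))*((4 - 7)/(108 - 10)) = -(-165)/98 = -55*(-3/98) = 165/98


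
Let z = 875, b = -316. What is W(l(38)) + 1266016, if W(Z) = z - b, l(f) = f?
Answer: 1267207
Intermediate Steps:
W(Z) = 1191 (W(Z) = 875 - 1*(-316) = 875 + 316 = 1191)
W(l(38)) + 1266016 = 1191 + 1266016 = 1267207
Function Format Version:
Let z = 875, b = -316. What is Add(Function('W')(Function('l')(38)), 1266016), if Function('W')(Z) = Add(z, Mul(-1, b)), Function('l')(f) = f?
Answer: 1267207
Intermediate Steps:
Function('W')(Z) = 1191 (Function('W')(Z) = Add(875, Mul(-1, -316)) = Add(875, 316) = 1191)
Add(Function('W')(Function('l')(38)), 1266016) = Add(1191, 1266016) = 1267207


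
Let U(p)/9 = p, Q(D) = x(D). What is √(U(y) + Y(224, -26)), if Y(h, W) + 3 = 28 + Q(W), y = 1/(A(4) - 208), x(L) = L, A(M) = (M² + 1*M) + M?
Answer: I*√8878/92 ≈ 1.0242*I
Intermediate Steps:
A(M) = M² + 2*M (A(M) = (M² + M) + M = (M + M²) + M = M² + 2*M)
Q(D) = D
y = -1/184 (y = 1/(4*(2 + 4) - 208) = 1/(4*6 - 208) = 1/(24 - 208) = 1/(-184) = -1/184 ≈ -0.0054348)
U(p) = 9*p
Y(h, W) = 25 + W (Y(h, W) = -3 + (28 + W) = 25 + W)
√(U(y) + Y(224, -26)) = √(9*(-1/184) + (25 - 26)) = √(-9/184 - 1) = √(-193/184) = I*√8878/92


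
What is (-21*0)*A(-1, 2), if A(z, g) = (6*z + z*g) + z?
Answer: 0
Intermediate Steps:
A(z, g) = 7*z + g*z (A(z, g) = (6*z + g*z) + z = 7*z + g*z)
(-21*0)*A(-1, 2) = (-21*0)*(-(7 + 2)) = 0*(-1*9) = 0*(-9) = 0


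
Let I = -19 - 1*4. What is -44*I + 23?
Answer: 1035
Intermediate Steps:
I = -23 (I = -19 - 4 = -23)
-44*I + 23 = -44*(-23) + 23 = 1012 + 23 = 1035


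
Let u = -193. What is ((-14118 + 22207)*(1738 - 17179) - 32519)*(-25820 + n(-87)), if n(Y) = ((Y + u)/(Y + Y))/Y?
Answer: 24416216598040960/7569 ≈ 3.2258e+12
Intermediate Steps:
n(Y) = (-193 + Y)/(2*Y²) (n(Y) = ((Y - 193)/(Y + Y))/Y = ((-193 + Y)/((2*Y)))/Y = ((-193 + Y)*(1/(2*Y)))/Y = ((-193 + Y)/(2*Y))/Y = (-193 + Y)/(2*Y²))
((-14118 + 22207)*(1738 - 17179) - 32519)*(-25820 + n(-87)) = ((-14118 + 22207)*(1738 - 17179) - 32519)*(-25820 + (½)*(-193 - 87)/(-87)²) = (8089*(-15441) - 32519)*(-25820 + (½)*(1/7569)*(-280)) = (-124902249 - 32519)*(-25820 - 140/7569) = -124934768*(-195431720/7569) = 24416216598040960/7569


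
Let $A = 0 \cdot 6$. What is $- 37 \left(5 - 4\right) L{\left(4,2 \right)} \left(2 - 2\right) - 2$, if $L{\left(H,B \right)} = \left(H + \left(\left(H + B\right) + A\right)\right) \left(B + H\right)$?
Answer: $-2$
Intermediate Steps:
$A = 0$
$L{\left(H,B \right)} = \left(B + H\right) \left(B + 2 H\right)$ ($L{\left(H,B \right)} = \left(H + \left(\left(H + B\right) + 0\right)\right) \left(B + H\right) = \left(H + \left(\left(B + H\right) + 0\right)\right) \left(B + H\right) = \left(H + \left(B + H\right)\right) \left(B + H\right) = \left(B + 2 H\right) \left(B + H\right) = \left(B + H\right) \left(B + 2 H\right)$)
$- 37 \left(5 - 4\right) L{\left(4,2 \right)} \left(2 - 2\right) - 2 = - 37 \left(5 - 4\right) \left(2^{2} + 2 \cdot 4^{2} + 3 \cdot 2 \cdot 4\right) \left(2 - 2\right) - 2 = - 37 \cdot 1 \left(4 + 2 \cdot 16 + 24\right) 0 - 2 = - 37 \cdot 1 \left(4 + 32 + 24\right) 0 - 2 = - 37 \cdot 1 \cdot 60 \cdot 0 - 2 = - 37 \cdot 1 \cdot 0 - 2 = \left(-37\right) 0 - 2 = 0 - 2 = -2$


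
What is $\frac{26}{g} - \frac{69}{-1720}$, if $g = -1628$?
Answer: $\frac{16903}{700040} \approx 0.024146$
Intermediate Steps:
$\frac{26}{g} - \frac{69}{-1720} = \frac{26}{-1628} - \frac{69}{-1720} = 26 \left(- \frac{1}{1628}\right) - - \frac{69}{1720} = - \frac{13}{814} + \frac{69}{1720} = \frac{16903}{700040}$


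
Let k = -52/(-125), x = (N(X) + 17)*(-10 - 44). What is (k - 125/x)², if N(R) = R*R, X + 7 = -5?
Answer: 218755450369/1181025562500 ≈ 0.18523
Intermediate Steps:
X = -12 (X = -7 - 5 = -12)
N(R) = R²
x = -8694 (x = ((-12)² + 17)*(-10 - 44) = (144 + 17)*(-54) = 161*(-54) = -8694)
k = 52/125 (k = -52*(-1/125) = 52/125 ≈ 0.41600)
(k - 125/x)² = (52/125 - 125/(-8694))² = (52/125 - 125*(-1/8694))² = (52/125 + 125/8694)² = (467713/1086750)² = 218755450369/1181025562500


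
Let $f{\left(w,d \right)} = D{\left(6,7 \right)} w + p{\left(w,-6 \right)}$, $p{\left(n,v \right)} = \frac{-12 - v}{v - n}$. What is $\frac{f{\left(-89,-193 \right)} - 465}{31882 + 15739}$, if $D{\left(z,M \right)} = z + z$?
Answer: $- \frac{127245}{3952543} \approx -0.032193$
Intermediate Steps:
$D{\left(z,M \right)} = 2 z$
$p{\left(n,v \right)} = \frac{-12 - v}{v - n}$
$f{\left(w,d \right)} = \frac{6}{6 + w} + 12 w$ ($f{\left(w,d \right)} = 2 \cdot 6 w + \frac{12 - 6}{w - -6} = 12 w + \frac{1}{w + 6} \cdot 6 = 12 w + \frac{1}{6 + w} 6 = 12 w + \frac{6}{6 + w} = \frac{6}{6 + w} + 12 w$)
$\frac{f{\left(-89,-193 \right)} - 465}{31882 + 15739} = \frac{\frac{6 \left(1 + 2 \left(-89\right) \left(6 - 89\right)\right)}{6 - 89} - 465}{31882 + 15739} = \frac{\frac{6 \left(1 + 2 \left(-89\right) \left(-83\right)\right)}{-83} - 465}{47621} = \left(6 \left(- \frac{1}{83}\right) \left(1 + 14774\right) - 465\right) \frac{1}{47621} = \left(6 \left(- \frac{1}{83}\right) 14775 - 465\right) \frac{1}{47621} = \left(- \frac{88650}{83} - 465\right) \frac{1}{47621} = \left(- \frac{127245}{83}\right) \frac{1}{47621} = - \frac{127245}{3952543}$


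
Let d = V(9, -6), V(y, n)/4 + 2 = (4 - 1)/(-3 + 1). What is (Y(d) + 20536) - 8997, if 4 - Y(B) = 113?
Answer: 11430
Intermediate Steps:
V(y, n) = -14 (V(y, n) = -8 + 4*((4 - 1)/(-3 + 1)) = -8 + 4*(3/(-2)) = -8 + 4*(3*(-1/2)) = -8 + 4*(-3/2) = -8 - 6 = -14)
d = -14
Y(B) = -109 (Y(B) = 4 - 1*113 = 4 - 113 = -109)
(Y(d) + 20536) - 8997 = (-109 + 20536) - 8997 = 20427 - 8997 = 11430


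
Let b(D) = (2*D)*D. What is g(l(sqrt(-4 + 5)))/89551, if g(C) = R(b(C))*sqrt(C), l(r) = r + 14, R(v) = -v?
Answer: -450*sqrt(15)/89551 ≈ -0.019462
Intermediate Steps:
b(D) = 2*D**2
l(r) = 14 + r
g(C) = -2*C**(5/2) (g(C) = (-2*C**2)*sqrt(C) = -2*C**(5/2))
g(l(sqrt(-4 + 5)))/89551 = -2*(14 + sqrt(-4 + 5))**(5/2)/89551 = -2*(14 + sqrt(1))**(5/2)*(1/89551) = -2*(14 + 1)**(5/2)*(1/89551) = -450*sqrt(15)*(1/89551) = -450*sqrt(15)/89551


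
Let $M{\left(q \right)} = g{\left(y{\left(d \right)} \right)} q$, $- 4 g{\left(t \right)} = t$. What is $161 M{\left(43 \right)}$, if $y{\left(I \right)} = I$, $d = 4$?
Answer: $-6923$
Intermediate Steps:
$g{\left(t \right)} = - \frac{t}{4}$
$M{\left(q \right)} = - q$ ($M{\left(q \right)} = \left(- \frac{1}{4}\right) 4 q = - q$)
$161 M{\left(43 \right)} = 161 \left(\left(-1\right) 43\right) = 161 \left(-43\right) = -6923$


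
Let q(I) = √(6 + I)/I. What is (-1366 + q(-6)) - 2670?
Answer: -4036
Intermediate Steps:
q(I) = √(6 + I)/I
(-1366 + q(-6)) - 2670 = (-1366 + √(6 - 6)/(-6)) - 2670 = (-1366 - √0/6) - 2670 = (-1366 - ⅙*0) - 2670 = (-1366 + 0) - 2670 = -1366 - 2670 = -4036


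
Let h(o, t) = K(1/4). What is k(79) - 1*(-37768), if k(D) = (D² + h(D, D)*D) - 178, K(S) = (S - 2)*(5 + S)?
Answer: 689683/16 ≈ 43105.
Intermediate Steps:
K(S) = (-2 + S)*(5 + S)
h(o, t) = -147/16 (h(o, t) = -10 + (1/4)² + 3/4 = -10 + (¼)² + 3*(¼) = -10 + 1/16 + ¾ = -147/16)
k(D) = -178 + D² - 147*D/16 (k(D) = (D² - 147*D/16) - 178 = -178 + D² - 147*D/16)
k(79) - 1*(-37768) = (-178 + 79² - 147/16*79) - 1*(-37768) = (-178 + 6241 - 11613/16) + 37768 = 85395/16 + 37768 = 689683/16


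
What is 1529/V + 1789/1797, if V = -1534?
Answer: -3287/2756598 ≈ -0.0011924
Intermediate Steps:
1529/V + 1789/1797 = 1529/(-1534) + 1789/1797 = 1529*(-1/1534) + 1789*(1/1797) = -1529/1534 + 1789/1797 = -3287/2756598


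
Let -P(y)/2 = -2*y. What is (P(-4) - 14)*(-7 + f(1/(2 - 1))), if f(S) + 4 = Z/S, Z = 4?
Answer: 210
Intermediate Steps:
P(y) = 4*y (P(y) = -(-4)*y = 4*y)
f(S) = -4 + 4/S
(P(-4) - 14)*(-7 + f(1/(2 - 1))) = (4*(-4) - 14)*(-7 + (-4 + 4/(1/(2 - 1)))) = (-16 - 14)*(-7 + (-4 + 4/(1/1))) = -30*(-7 + (-4 + 4/1)) = -30*(-7 + (-4 + 4*1)) = -30*(-7 + (-4 + 4)) = -30*(-7 + 0) = -30*(-7) = 210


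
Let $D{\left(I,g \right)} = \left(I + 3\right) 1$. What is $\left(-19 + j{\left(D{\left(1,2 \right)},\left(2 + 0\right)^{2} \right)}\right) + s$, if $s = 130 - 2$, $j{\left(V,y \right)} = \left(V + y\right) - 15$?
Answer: $102$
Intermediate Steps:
$D{\left(I,g \right)} = 3 + I$ ($D{\left(I,g \right)} = \left(3 + I\right) 1 = 3 + I$)
$j{\left(V,y \right)} = -15 + V + y$
$s = 128$
$\left(-19 + j{\left(D{\left(1,2 \right)},\left(2 + 0\right)^{2} \right)}\right) + s = \left(-19 + \left(-15 + \left(3 + 1\right) + \left(2 + 0\right)^{2}\right)\right) + 128 = \left(-19 + \left(-15 + 4 + 2^{2}\right)\right) + 128 = \left(-19 + \left(-15 + 4 + 4\right)\right) + 128 = \left(-19 - 7\right) + 128 = -26 + 128 = 102$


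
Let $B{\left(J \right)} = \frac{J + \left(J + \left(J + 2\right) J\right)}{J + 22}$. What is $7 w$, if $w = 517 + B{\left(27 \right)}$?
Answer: $\frac{26170}{7} \approx 3738.6$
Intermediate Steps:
$B{\left(J \right)} = \frac{2 J + J \left(2 + J\right)}{22 + J}$ ($B{\left(J \right)} = \frac{J + \left(J + \left(2 + J\right) J\right)}{22 + J} = \frac{J + \left(J + J \left(2 + J\right)\right)}{22 + J} = \frac{2 J + J \left(2 + J\right)}{22 + J}$)
$w = \frac{26170}{49}$ ($w = 517 + \frac{27 \left(4 + 27\right)}{22 + 27} = 517 + 27 \cdot \frac{1}{49} \cdot 31 = 517 + \frac{837}{49} = \frac{26170}{49} \approx 534.08$)
$7 w = 7 \cdot \frac{26170}{49} = \frac{26170}{7}$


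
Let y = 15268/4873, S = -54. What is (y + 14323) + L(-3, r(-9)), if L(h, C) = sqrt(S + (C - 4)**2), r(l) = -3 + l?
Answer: 6346477/443 + sqrt(202) ≈ 14340.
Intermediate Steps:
y = 1388/443 (y = 15268*(1/4873) = 1388/443 ≈ 3.1332)
L(h, C) = sqrt(-54 + (-4 + C)**2) (L(h, C) = sqrt(-54 + (C - 4)**2) = sqrt(-54 + (-4 + C)**2))
(y + 14323) + L(-3, r(-9)) = (1388/443 + 14323) + sqrt(-54 + (-4 + (-3 - 9))**2) = 6346477/443 + sqrt(-54 + (-4 - 12)**2) = 6346477/443 + sqrt(-54 + (-16)**2) = 6346477/443 + sqrt(-54 + 256) = 6346477/443 + sqrt(202)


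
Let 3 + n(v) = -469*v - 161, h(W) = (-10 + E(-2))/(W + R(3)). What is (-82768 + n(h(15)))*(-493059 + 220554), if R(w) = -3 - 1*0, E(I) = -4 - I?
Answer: 22471579815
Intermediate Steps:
R(w) = -3 (R(w) = -3 + 0 = -3)
h(W) = -12/(-3 + W) (h(W) = (-10 + (-4 - 1*(-2)))/(W - 3) = (-10 + (-4 + 2))/(-3 + W) = (-10 - 2)/(-3 + W) = -12/(-3 + W))
n(v) = -164 - 469*v (n(v) = -3 + (-469*v - 161) = -3 + (-161 - 469*v) = -164 - 469*v)
(-82768 + n(h(15)))*(-493059 + 220554) = (-82768 + (-164 - (-5628)/(-3 + 15)))*(-493059 + 220554) = (-82768 + (-164 - (-5628)/12))*(-272505) = (-82768 + (-164 - 469*(-1)))*(-272505) = (-82768 + (-164 + 469))*(-272505) = (-82768 + 305)*(-272505) = -82463*(-272505) = 22471579815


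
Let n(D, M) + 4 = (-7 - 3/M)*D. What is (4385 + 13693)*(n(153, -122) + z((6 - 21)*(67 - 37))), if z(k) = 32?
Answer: -1146027693/61 ≈ -1.8787e+7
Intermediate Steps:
n(D, M) = -4 + D*(-7 - 3/M) (n(D, M) = -4 + (-7 - 3/M)*D = -4 + D*(-7 - 3/M))
(4385 + 13693)*(n(153, -122) + z((6 - 21)*(67 - 37))) = (4385 + 13693)*((-4 - 7*153 - 3*153/(-122)) + 32) = 18078*((-4 - 1071 - 3*153*(-1/122)) + 32) = 18078*((-4 - 1071 + 459/122) + 32) = 18078*(-130691/122 + 32) = 18078*(-126787/122) = -1146027693/61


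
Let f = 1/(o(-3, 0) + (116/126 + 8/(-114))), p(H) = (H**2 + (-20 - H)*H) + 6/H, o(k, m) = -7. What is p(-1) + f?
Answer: 101857/7361 ≈ 13.837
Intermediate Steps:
p(H) = H**2 + 6/H + H*(-20 - H) (p(H) = (H**2 + H*(-20 - H)) + 6/H = H**2 + 6/H + H*(-20 - H))
f = -1197/7361 (f = 1/(-7 + (116/126 + 8/(-114))) = 1/(-7 + (116*(1/126) + 8*(-1/114))) = 1/(-7 + (58/63 - 4/57)) = 1/(-7 + 1018/1197) = 1/(-7361/1197) = -1197/7361 ≈ -0.16261)
p(-1) + f = (-20*(-1) + 6/(-1)) - 1197/7361 = (20 + 6*(-1)) - 1197/7361 = (20 - 6) - 1197/7361 = 14 - 1197/7361 = 101857/7361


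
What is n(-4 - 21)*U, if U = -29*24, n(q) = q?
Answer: 17400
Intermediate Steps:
U = -696
n(-4 - 21)*U = (-4 - 21)*(-696) = -25*(-696) = 17400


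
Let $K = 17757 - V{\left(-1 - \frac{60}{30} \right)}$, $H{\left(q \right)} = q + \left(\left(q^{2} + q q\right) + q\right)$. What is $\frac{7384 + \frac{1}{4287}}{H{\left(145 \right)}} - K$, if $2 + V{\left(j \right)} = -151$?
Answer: $- \frac{44532064967}{2486460} \approx -17910.0$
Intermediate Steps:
$V{\left(j \right)} = -153$ ($V{\left(j \right)} = -2 - 151 = -153$)
$H{\left(q \right)} = 2 q + 2 q^{2}$ ($H{\left(q \right)} = q + \left(\left(q^{2} + q^{2}\right) + q\right) = q + \left(2 q^{2} + q\right) = q + \left(q + 2 q^{2}\right) = 2 q + 2 q^{2}$)
$K = 17910$ ($K = 17757 - -153 = 17757 + 153 = 17910$)
$\frac{7384 + \frac{1}{4287}}{H{\left(145 \right)}} - K = \frac{7384 + \frac{1}{4287}}{2 \cdot 145 \left(1 + 145\right)} - 17910 = \frac{7384 + \frac{1}{4287}}{2 \cdot 145 \cdot 146} - 17910 = \frac{31655209}{4287 \cdot 42340} - 17910 = \frac{31655209}{4287} \cdot \frac{1}{42340} - 17910 = \frac{433633}{2486460} - 17910 = - \frac{44532064967}{2486460}$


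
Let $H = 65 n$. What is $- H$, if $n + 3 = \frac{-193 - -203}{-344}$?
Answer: $\frac{33865}{172} \approx 196.89$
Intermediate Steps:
$n = - \frac{521}{172}$ ($n = -3 + \frac{-193 - -203}{-344} = -3 + \left(-193 + 203\right) \left(- \frac{1}{344}\right) = -3 + 10 \left(- \frac{1}{344}\right) = -3 - \frac{5}{172} = - \frac{521}{172} \approx -3.0291$)
$H = - \frac{33865}{172}$ ($H = 65 \left(- \frac{521}{172}\right) = - \frac{33865}{172} \approx -196.89$)
$- H = \left(-1\right) \left(- \frac{33865}{172}\right) = \frac{33865}{172}$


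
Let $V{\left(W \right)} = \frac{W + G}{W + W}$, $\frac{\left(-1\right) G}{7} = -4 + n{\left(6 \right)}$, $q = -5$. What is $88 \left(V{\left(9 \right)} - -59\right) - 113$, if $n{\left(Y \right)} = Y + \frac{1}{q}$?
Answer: $\frac{25307}{5} \approx 5061.4$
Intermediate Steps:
$n{\left(Y \right)} = - \frac{1}{5} + Y$ ($n{\left(Y \right)} = Y + \frac{1}{-5} = Y - \frac{1}{5} = - \frac{1}{5} + Y$)
$G = - \frac{63}{5}$ ($G = - 7 \left(-4 + \left(- \frac{1}{5} + 6\right)\right) = - 7 \left(-4 + \frac{29}{5}\right) = \left(-7\right) \frac{9}{5} = - \frac{63}{5} \approx -12.6$)
$V{\left(W \right)} = \frac{- \frac{63}{5} + W}{2 W}$ ($V{\left(W \right)} = \frac{W - \frac{63}{5}}{W + W} = \frac{- \frac{63}{5} + W}{2 W}$)
$88 \left(V{\left(9 \right)} - -59\right) - 113 = 88 \left(\frac{-63 + 5 \cdot 9}{10 \cdot 9} - -59\right) - 113 = 88 \left(\frac{1}{10} \cdot \frac{1}{9} \left(-63 + 45\right) + 59\right) - 113 = 88 \left(\frac{1}{10} \cdot \frac{1}{9} \left(-18\right) + 59\right) - 113 = 88 \left(- \frac{1}{5} + 59\right) - 113 = 88 \cdot \frac{294}{5} - 113 = \frac{25872}{5} - 113 = \frac{25307}{5}$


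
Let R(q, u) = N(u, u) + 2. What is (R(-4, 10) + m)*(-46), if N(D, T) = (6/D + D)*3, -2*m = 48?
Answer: -2254/5 ≈ -450.80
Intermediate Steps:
m = -24 (m = -½*48 = -24)
N(D, T) = 3*D + 18/D (N(D, T) = (D + 6/D)*3 = 3*D + 18/D)
R(q, u) = 2 + 3*u + 18/u (R(q, u) = (3*u + 18/u) + 2 = 2 + 3*u + 18/u)
(R(-4, 10) + m)*(-46) = ((2 + 3*10 + 18/10) - 24)*(-46) = ((2 + 30 + 18*(⅒)) - 24)*(-46) = ((2 + 30 + 9/5) - 24)*(-46) = (169/5 - 24)*(-46) = (49/5)*(-46) = -2254/5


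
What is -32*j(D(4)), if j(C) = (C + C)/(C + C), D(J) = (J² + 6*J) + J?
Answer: -32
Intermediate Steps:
D(J) = J² + 7*J
j(C) = 1 (j(C) = (2*C)/((2*C)) = (2*C)*(1/(2*C)) = 1)
-32*j(D(4)) = -32*1 = -32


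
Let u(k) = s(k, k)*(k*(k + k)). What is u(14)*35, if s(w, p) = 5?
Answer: 68600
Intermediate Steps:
u(k) = 10*k² (u(k) = 5*(k*(k + k)) = 5*(k*(2*k)) = 5*(2*k²) = 10*k²)
u(14)*35 = (10*14²)*35 = (10*196)*35 = 1960*35 = 68600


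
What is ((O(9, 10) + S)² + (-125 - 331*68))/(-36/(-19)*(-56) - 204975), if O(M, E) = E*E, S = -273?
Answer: -46208/1298847 ≈ -0.035576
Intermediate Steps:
O(M, E) = E²
((O(9, 10) + S)² + (-125 - 331*68))/(-36/(-19)*(-56) - 204975) = ((10² - 273)² + (-125 - 331*68))/(-36/(-19)*(-56) - 204975) = ((100 - 273)² + (-125 - 22508))/(-36*(-1/19)*(-56) - 204975) = ((-173)² - 22633)/((36/19)*(-56) - 204975) = (29929 - 22633)/(-2016/19 - 204975) = 7296/(-3896541/19) = 7296*(-19/3896541) = -46208/1298847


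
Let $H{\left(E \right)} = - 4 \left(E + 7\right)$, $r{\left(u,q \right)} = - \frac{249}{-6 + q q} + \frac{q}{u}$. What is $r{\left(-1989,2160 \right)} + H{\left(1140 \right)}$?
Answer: $- \frac{1577263167567}{343698758} \approx -4589.1$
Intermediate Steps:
$r{\left(u,q \right)} = - \frac{249}{-6 + q^{2}} + \frac{q}{u}$
$H{\left(E \right)} = -28 - 4 E$ ($H{\left(E \right)} = - 4 \left(7 + E\right) = -28 - 4 E$)
$r{\left(-1989,2160 \right)} + H{\left(1140 \right)} = \frac{2160^{3} - -495261 - 12960}{\left(-1989\right) \left(-6 + 2160^{2}\right)} - 4588 = - \frac{10077696000 + 495261 - 12960}{1989 \left(-6 + 4665600\right)} - 4588 = \left(- \frac{1}{1989}\right) \frac{1}{4665594} \cdot 10078178301 - 4588 = - \frac{373265863}{343698758} - 4588 = - \frac{1577263167567}{343698758}$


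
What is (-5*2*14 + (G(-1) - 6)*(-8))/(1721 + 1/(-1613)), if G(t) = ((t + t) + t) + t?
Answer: -8065/231331 ≈ -0.034863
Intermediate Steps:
G(t) = 4*t (G(t) = (2*t + t) + t = 3*t + t = 4*t)
(-5*2*14 + (G(-1) - 6)*(-8))/(1721 + 1/(-1613)) = (-5*2*14 + (4*(-1) - 6)*(-8))/(1721 + 1/(-1613)) = (-10*14 + (-4 - 6)*(-8))/(1721 - 1/1613) = (-140 - 10*(-8))/(2775972/1613) = (-140 + 80)*(1613/2775972) = -60*1613/2775972 = -8065/231331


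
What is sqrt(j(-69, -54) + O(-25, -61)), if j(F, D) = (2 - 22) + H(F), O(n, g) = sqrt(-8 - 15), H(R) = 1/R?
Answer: sqrt(-95289 + 4761*I*sqrt(23))/69 ≈ 0.53224 + 4.5053*I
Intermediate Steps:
O(n, g) = I*sqrt(23) (O(n, g) = sqrt(-23) = I*sqrt(23))
j(F, D) = -20 + 1/F (j(F, D) = (2 - 22) + 1/F = -20 + 1/F)
sqrt(j(-69, -54) + O(-25, -61)) = sqrt((-20 + 1/(-69)) + I*sqrt(23)) = sqrt((-20 - 1/69) + I*sqrt(23)) = sqrt(-1381/69 + I*sqrt(23))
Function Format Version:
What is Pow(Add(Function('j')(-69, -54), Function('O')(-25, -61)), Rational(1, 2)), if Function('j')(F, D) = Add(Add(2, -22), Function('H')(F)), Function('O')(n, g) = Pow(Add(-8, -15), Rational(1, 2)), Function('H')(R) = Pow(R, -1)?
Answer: Mul(Rational(1, 69), Pow(Add(-95289, Mul(4761, I, Pow(23, Rational(1, 2)))), Rational(1, 2))) ≈ Add(0.53224, Mul(4.5053, I))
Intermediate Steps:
Function('O')(n, g) = Mul(I, Pow(23, Rational(1, 2))) (Function('O')(n, g) = Pow(-23, Rational(1, 2)) = Mul(I, Pow(23, Rational(1, 2))))
Function('j')(F, D) = Add(-20, Pow(F, -1)) (Function('j')(F, D) = Add(Add(2, -22), Pow(F, -1)) = Add(-20, Pow(F, -1)))
Pow(Add(Function('j')(-69, -54), Function('O')(-25, -61)), Rational(1, 2)) = Pow(Add(Add(-20, Pow(-69, -1)), Mul(I, Pow(23, Rational(1, 2)))), Rational(1, 2)) = Pow(Add(Add(-20, Rational(-1, 69)), Mul(I, Pow(23, Rational(1, 2)))), Rational(1, 2)) = Pow(Add(Rational(-1381, 69), Mul(I, Pow(23, Rational(1, 2)))), Rational(1, 2))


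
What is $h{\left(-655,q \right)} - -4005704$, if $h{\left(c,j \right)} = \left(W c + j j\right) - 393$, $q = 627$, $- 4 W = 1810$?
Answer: $\frac{9389655}{2} \approx 4.6948 \cdot 10^{6}$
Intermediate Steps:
$W = - \frac{905}{2}$ ($W = \left(- \frac{1}{4}\right) 1810 = - \frac{905}{2} \approx -452.5$)
$h{\left(c,j \right)} = -393 + j^{2} - \frac{905 c}{2}$ ($h{\left(c,j \right)} = \left(- \frac{905 c}{2} + j j\right) - 393 = \left(- \frac{905 c}{2} + j^{2}\right) - 393 = \left(j^{2} - \frac{905 c}{2}\right) - 393 = -393 + j^{2} - \frac{905 c}{2}$)
$h{\left(-655,q \right)} - -4005704 = \left(-393 + 627^{2} - - \frac{592775}{2}\right) - -4005704 = \left(-393 + 393129 + \frac{592775}{2}\right) + 4005704 = \frac{1378247}{2} + 4005704 = \frac{9389655}{2}$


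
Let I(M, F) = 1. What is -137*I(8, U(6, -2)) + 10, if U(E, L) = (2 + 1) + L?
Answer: -127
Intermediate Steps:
U(E, L) = 3 + L
-137*I(8, U(6, -2)) + 10 = -137*1 + 10 = -137 + 10 = -127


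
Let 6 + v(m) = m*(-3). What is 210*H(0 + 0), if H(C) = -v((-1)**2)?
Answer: 1890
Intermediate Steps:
v(m) = -6 - 3*m (v(m) = -6 + m*(-3) = -6 - 3*m)
H(C) = 9 (H(C) = -(-6 - 3*(-1)**2) = -(-6 - 3*1) = -(-6 - 3) = -1*(-9) = 9)
210*H(0 + 0) = 210*9 = 1890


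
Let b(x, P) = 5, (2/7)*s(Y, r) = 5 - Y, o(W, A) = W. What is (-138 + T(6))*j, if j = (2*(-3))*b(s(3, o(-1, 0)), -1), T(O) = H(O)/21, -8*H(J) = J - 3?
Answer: 115935/28 ≈ 4140.5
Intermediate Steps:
H(J) = 3/8 - J/8 (H(J) = -(J - 3)/8 = -(-3 + J)/8 = 3/8 - J/8)
s(Y, r) = 35/2 - 7*Y/2 (s(Y, r) = 7*(5 - Y)/2 = 35/2 - 7*Y/2)
T(O) = 1/56 - O/168 (T(O) = (3/8 - O/8)/21 = (3/8 - O/8)*(1/21) = 1/56 - O/168)
j = -30 (j = (2*(-3))*5 = -6*5 = -30)
(-138 + T(6))*j = (-138 + (1/56 - 1/168*6))*(-30) = (-138 + (1/56 - 1/28))*(-30) = (-138 - 1/56)*(-30) = -7729/56*(-30) = 115935/28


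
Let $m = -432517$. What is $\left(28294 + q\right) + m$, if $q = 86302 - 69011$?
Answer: $-386932$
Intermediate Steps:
$q = 17291$ ($q = 86302 - 69011 = 17291$)
$\left(28294 + q\right) + m = \left(28294 + 17291\right) - 432517 = 45585 - 432517 = -386932$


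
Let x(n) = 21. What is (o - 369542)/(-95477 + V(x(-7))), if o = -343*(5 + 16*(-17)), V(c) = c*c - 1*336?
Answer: 277961/95372 ≈ 2.9145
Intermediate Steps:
V(c) = -336 + c² (V(c) = c² - 336 = -336 + c²)
o = 91581 (o = -343*(5 - 272) = -343*(-267) = 91581)
(o - 369542)/(-95477 + V(x(-7))) = (91581 - 369542)/(-95477 + (-336 + 21²)) = -277961/(-95477 + (-336 + 441)) = -277961/(-95477 + 105) = -277961/(-95372) = -277961*(-1/95372) = 277961/95372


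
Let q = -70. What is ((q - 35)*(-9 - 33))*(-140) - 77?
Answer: -617477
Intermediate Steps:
((q - 35)*(-9 - 33))*(-140) - 77 = ((-70 - 35)*(-9 - 33))*(-140) - 77 = -105*(-42)*(-140) - 77 = 4410*(-140) - 77 = -617400 - 77 = -617477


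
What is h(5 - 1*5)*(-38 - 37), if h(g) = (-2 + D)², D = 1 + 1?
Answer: 0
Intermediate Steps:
D = 2
h(g) = 0 (h(g) = (-2 + 2)² = 0² = 0)
h(5 - 1*5)*(-38 - 37) = 0*(-38 - 37) = 0*(-75) = 0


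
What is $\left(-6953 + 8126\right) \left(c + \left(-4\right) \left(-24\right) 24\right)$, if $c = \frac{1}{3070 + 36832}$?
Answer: $\frac{107838827157}{39902} \approx 2.7026 \cdot 10^{6}$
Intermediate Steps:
$c = \frac{1}{39902} \approx 2.5061 \cdot 10^{-5}$
$\left(-6953 + 8126\right) \left(c + \left(-4\right) \left(-24\right) 24\right) = \left(-6953 + 8126\right) \left(\frac{1}{39902} + \left(-4\right) \left(-24\right) 24\right) = 1173 \left(\frac{1}{39902} + 96 \cdot 24\right) = 1173 \left(\frac{1}{39902} + 2304\right) = 1173 \cdot \frac{91934209}{39902} = \frac{107838827157}{39902}$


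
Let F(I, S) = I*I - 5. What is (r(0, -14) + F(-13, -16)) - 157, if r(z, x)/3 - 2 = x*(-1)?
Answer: 55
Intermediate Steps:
r(z, x) = 6 - 3*x (r(z, x) = 6 + 3*(x*(-1)) = 6 + 3*(-x) = 6 - 3*x)
F(I, S) = -5 + I**2 (F(I, S) = I**2 - 5 = -5 + I**2)
(r(0, -14) + F(-13, -16)) - 157 = ((6 - 3*(-14)) + (-5 + (-13)**2)) - 157 = ((6 + 42) + (-5 + 169)) - 157 = (48 + 164) - 157 = 212 - 157 = 55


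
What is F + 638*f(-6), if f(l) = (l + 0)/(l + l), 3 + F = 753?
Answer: 1069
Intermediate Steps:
F = 750 (F = -3 + 753 = 750)
f(l) = 1/2 (f(l) = l/((2*l)) = l*(1/(2*l)) = 1/2)
F + 638*f(-6) = 750 + 638*(1/2) = 750 + 319 = 1069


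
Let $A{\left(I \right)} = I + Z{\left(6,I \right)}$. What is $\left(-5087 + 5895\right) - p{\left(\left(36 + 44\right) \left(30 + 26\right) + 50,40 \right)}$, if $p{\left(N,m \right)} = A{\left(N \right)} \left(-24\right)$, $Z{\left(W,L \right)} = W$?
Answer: $109672$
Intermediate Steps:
$A{\left(I \right)} = 6 + I$ ($A{\left(I \right)} = I + 6 = 6 + I$)
$p{\left(N,m \right)} = -144 - 24 N$ ($p{\left(N,m \right)} = \left(6 + N\right) \left(-24\right) = -144 - 24 N$)
$\left(-5087 + 5895\right) - p{\left(\left(36 + 44\right) \left(30 + 26\right) + 50,40 \right)} = \left(-5087 + 5895\right) - \left(-144 - 24 \left(\left(36 + 44\right) \left(30 + 26\right) + 50\right)\right) = 808 - \left(-144 - 24 \left(80 \cdot 56 + 50\right)\right) = 808 - \left(-144 - 24 \left(4480 + 50\right)\right) = 808 - \left(-144 - 108720\right) = 808 - -108864 = 808 + 108864 = 109672$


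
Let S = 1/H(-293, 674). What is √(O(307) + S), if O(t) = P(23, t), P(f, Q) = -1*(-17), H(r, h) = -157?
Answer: 2*√104719/157 ≈ 4.1223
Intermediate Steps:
P(f, Q) = 17
O(t) = 17
S = -1/157 (S = 1/(-157) = -1/157 ≈ -0.0063694)
√(O(307) + S) = √(17 - 1/157) = √(2668/157) = 2*√104719/157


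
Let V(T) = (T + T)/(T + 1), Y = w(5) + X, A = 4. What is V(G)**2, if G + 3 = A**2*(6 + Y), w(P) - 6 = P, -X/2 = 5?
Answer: 11881/3025 ≈ 3.9276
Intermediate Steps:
X = -10 (X = -2*5 = -10)
w(P) = 6 + P
Y = 1 (Y = (6 + 5) - 10 = 11 - 10 = 1)
G = 109 (G = -3 + 4**2*(6 + 1) = -3 + 16*7 = -3 + 112 = 109)
V(T) = 2*T/(1 + T) (V(T) = (2*T)/(1 + T) = 2*T/(1 + T))
V(G)**2 = (2*109/(1 + 109))**2 = (2*109/110)**2 = (2*109*(1/110))**2 = (109/55)**2 = 11881/3025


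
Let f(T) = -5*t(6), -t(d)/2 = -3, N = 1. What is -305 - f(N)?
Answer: -275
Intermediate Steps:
t(d) = 6 (t(d) = -2*(-3) = 6)
f(T) = -30 (f(T) = -5*6 = -30)
-305 - f(N) = -305 - 1*(-30) = -305 + 30 = -275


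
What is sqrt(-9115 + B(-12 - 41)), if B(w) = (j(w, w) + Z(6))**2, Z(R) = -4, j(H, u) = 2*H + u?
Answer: sqrt(17454) ≈ 132.11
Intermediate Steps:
j(H, u) = u + 2*H
B(w) = (-4 + 3*w)**2 (B(w) = ((w + 2*w) - 4)**2 = (3*w - 4)**2 = (-4 + 3*w)**2)
sqrt(-9115 + B(-12 - 41)) = sqrt(-9115 + (-4 + 3*(-12 - 41))**2) = sqrt(-9115 + (-4 + 3*(-53))**2) = sqrt(-9115 + (-4 - 159)**2) = sqrt(-9115 + (-163)**2) = sqrt(-9115 + 26569) = sqrt(17454)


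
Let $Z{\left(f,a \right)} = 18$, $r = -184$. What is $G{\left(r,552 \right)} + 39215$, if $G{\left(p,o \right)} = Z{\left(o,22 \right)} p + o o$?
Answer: $340607$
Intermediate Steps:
$G{\left(p,o \right)} = o^{2} + 18 p$ ($G{\left(p,o \right)} = 18 p + o o = 18 p + o^{2} = o^{2} + 18 p$)
$G{\left(r,552 \right)} + 39215 = \left(552^{2} + 18 \left(-184\right)\right) + 39215 = \left(304704 - 3312\right) + 39215 = 301392 + 39215 = 340607$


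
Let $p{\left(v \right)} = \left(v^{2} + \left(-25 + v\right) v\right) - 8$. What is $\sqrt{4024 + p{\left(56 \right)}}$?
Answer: $2 \sqrt{2222} \approx 94.276$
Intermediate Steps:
$p{\left(v \right)} = -8 + v^{2} + v \left(-25 + v\right)$ ($p{\left(v \right)} = \left(v^{2} + v \left(-25 + v\right)\right) - 8 = -8 + v^{2} + v \left(-25 + v\right)$)
$\sqrt{4024 + p{\left(56 \right)}} = \sqrt{4024 - \left(1408 - 6272\right)} = \sqrt{4024 - -4864} = \sqrt{4024 + 4864} = \sqrt{8888} = 2 \sqrt{2222}$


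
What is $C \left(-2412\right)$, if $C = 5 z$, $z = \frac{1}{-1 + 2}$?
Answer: $-12060$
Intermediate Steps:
$z = 1$ ($z = 1^{-1} = 1$)
$C = 5$ ($C = 5 \cdot 1 = 5$)
$C \left(-2412\right) = 5 \left(-2412\right) = -12060$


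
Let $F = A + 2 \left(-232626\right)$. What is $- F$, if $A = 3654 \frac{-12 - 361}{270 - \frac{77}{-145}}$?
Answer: $\frac{18448066794}{39227} \approx 4.7029 \cdot 10^{5}$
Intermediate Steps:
$A = - \frac{197626590}{39227}$ ($A = 3654 \left(- \frac{373}{270 - - \frac{77}{145}}\right) = 3654 \left(- \frac{373}{270 + \frac{77}{145}}\right) = 3654 \left(- \frac{373}{\frac{39227}{145}}\right) = 3654 \left(\left(-373\right) \frac{145}{39227}\right) = 3654 \left(- \frac{54085}{39227}\right) = - \frac{197626590}{39227} \approx -5038.0$)
$F = - \frac{18448066794}{39227}$ ($F = - \frac{197626590}{39227} + 2 \left(-232626\right) = - \frac{197626590}{39227} - 465252 = - \frac{18448066794}{39227} \approx -4.7029 \cdot 10^{5}$)
$- F = \left(-1\right) \left(- \frac{18448066794}{39227}\right) = \frac{18448066794}{39227}$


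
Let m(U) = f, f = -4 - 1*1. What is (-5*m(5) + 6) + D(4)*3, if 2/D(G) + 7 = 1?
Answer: 30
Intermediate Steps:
D(G) = -⅓ (D(G) = 2/(-7 + 1) = 2/(-6) = 2*(-⅙) = -⅓)
f = -5 (f = -4 - 1 = -5)
m(U) = -5
(-5*m(5) + 6) + D(4)*3 = (-5*(-5) + 6) - ⅓*3 = (25 + 6) - 1 = 31 - 1 = 30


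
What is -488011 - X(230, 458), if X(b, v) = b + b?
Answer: -488471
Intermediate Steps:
X(b, v) = 2*b
-488011 - X(230, 458) = -488011 - 2*230 = -488011 - 1*460 = -488011 - 460 = -488471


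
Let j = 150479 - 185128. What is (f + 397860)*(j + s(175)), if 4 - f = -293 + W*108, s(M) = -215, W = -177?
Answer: -14547805872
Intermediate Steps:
j = -34649
f = 19413 (f = 4 - (-293 - 177*108) = 4 - (-293 - 19116) = 4 - 1*(-19409) = 4 + 19409 = 19413)
(f + 397860)*(j + s(175)) = (19413 + 397860)*(-34649 - 215) = 417273*(-34864) = -14547805872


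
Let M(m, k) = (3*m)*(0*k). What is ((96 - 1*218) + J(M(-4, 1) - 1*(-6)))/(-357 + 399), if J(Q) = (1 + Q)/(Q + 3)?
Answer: -1091/378 ≈ -2.8862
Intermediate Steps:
M(m, k) = 0 (M(m, k) = (3*m)*0 = 0)
J(Q) = (1 + Q)/(3 + Q)
((96 - 1*218) + J(M(-4, 1) - 1*(-6)))/(-357 + 399) = ((96 - 1*218) + (1 + (0 - 1*(-6)))/(3 + (0 - 1*(-6))))/(-357 + 399) = ((96 - 218) + (1 + (0 + 6))/(3 + (0 + 6)))/42 = (-122 + (1 + 6)/(3 + 6))*(1/42) = (-122 + 7/9)*(1/42) = -1091/9*1/42 = -1091/378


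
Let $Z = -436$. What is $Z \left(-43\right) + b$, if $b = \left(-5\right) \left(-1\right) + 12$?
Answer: $18765$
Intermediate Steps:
$b = 17$ ($b = 5 + 12 = 17$)
$Z \left(-43\right) + b = \left(-436\right) \left(-43\right) + 17 = 18748 + 17 = 18765$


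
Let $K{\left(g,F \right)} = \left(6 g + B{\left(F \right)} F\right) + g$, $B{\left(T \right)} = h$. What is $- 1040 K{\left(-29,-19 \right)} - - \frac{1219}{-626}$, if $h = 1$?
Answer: $\frac{144529661}{626} \approx 2.3088 \cdot 10^{5}$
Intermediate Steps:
$B{\left(T \right)} = 1$
$K{\left(g,F \right)} = F + 7 g$ ($K{\left(g,F \right)} = \left(6 g + 1 F\right) + g = \left(6 g + F\right) + g = \left(F + 6 g\right) + g = F + 7 g$)
$- 1040 K{\left(-29,-19 \right)} - - \frac{1219}{-626} = - 1040 \left(-19 + 7 \left(-29\right)\right) - - \frac{1219}{-626} = - 1040 \left(-19 - 203\right) - \left(-1219\right) \left(- \frac{1}{626}\right) = \left(-1040\right) \left(-222\right) - \frac{1219}{626} = 230880 - \frac{1219}{626} = \frac{144529661}{626}$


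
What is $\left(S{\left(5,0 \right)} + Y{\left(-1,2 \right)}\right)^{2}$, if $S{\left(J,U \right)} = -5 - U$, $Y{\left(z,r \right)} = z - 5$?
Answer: $121$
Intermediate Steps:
$Y{\left(z,r \right)} = -5 + z$
$\left(S{\left(5,0 \right)} + Y{\left(-1,2 \right)}\right)^{2} = \left(\left(-5 - 0\right) - 6\right)^{2} = \left(\left(-5 + 0\right) - 6\right)^{2} = \left(-5 - 6\right)^{2} = \left(-11\right)^{2} = 121$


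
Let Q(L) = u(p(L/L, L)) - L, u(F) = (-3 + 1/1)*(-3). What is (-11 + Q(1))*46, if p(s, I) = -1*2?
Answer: -276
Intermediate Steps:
p(s, I) = -2
u(F) = 6 (u(F) = (-3 + 1)*(-3) = -2*(-3) = 6)
Q(L) = 6 - L
(-11 + Q(1))*46 = (-11 + (6 - 1*1))*46 = (-11 + (6 - 1))*46 = (-11 + 5)*46 = -6*46 = -276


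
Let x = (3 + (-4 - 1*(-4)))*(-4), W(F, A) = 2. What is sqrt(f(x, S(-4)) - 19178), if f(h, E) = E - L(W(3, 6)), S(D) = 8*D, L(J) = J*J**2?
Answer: I*sqrt(19218) ≈ 138.63*I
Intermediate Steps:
L(J) = J**3
x = -12 (x = (3 + (-4 + 4))*(-4) = (3 + 0)*(-4) = 3*(-4) = -12)
f(h, E) = -8 + E (f(h, E) = E - 1*2**3 = E - 1*8 = E - 8 = -8 + E)
sqrt(f(x, S(-4)) - 19178) = sqrt((-8 + 8*(-4)) - 19178) = sqrt((-8 - 32) - 19178) = sqrt(-40 - 19178) = sqrt(-19218) = I*sqrt(19218)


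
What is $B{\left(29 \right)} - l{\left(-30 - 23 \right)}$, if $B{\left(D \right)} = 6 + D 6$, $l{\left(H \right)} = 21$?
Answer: $159$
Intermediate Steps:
$B{\left(D \right)} = 6 + 6 D$
$B{\left(29 \right)} - l{\left(-30 - 23 \right)} = \left(6 + 6 \cdot 29\right) - 21 = \left(6 + 174\right) - 21 = 180 - 21 = 159$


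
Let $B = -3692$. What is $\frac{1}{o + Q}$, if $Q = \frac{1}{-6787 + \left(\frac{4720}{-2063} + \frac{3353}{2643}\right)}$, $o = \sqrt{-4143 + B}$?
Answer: $- \frac{201806825303186736}{10732920670925305286954441} - \frac{1369868624236831580416 i \sqrt{7835}}{10732920670925305286954441} \approx -1.8803 \cdot 10^{-8} - 0.011297 i$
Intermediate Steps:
$o = i \sqrt{7835}$ ($o = \sqrt{-4143 - 3692} = \sqrt{-7835} = i \sqrt{7835} \approx 88.516 i$)
$Q = - \frac{5452509}{37011736304}$ ($Q = \frac{1}{-6787 + \left(4720 \left(- \frac{1}{2063}\right) + 3353 \cdot \frac{1}{2643}\right)} = \frac{1}{-6787 + \left(- \frac{4720}{2063} + \frac{3353}{2643}\right)} = \frac{1}{-6787 - \frac{5557721}{5452509}} = \frac{1}{- \frac{37011736304}{5452509}} = - \frac{5452509}{37011736304} \approx -0.00014732$)
$\frac{1}{o + Q} = \frac{1}{i \sqrt{7835} - \frac{5452509}{37011736304}} = \frac{1}{- \frac{5452509}{37011736304} + i \sqrt{7835}}$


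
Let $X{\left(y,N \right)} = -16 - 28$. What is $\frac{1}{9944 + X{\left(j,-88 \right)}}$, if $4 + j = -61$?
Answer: $\frac{1}{9900} \approx 0.00010101$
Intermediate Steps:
$j = -65$ ($j = -4 - 61 = -65$)
$X{\left(y,N \right)} = -44$
$\frac{1}{9944 + X{\left(j,-88 \right)}} = \frac{1}{9944 - 44} = \frac{1}{9900}$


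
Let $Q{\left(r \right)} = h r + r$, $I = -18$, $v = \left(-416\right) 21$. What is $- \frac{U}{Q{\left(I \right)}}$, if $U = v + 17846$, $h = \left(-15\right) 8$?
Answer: $- \frac{4555}{1071} \approx -4.253$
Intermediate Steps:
$v = -8736$
$h = -120$
$Q{\left(r \right)} = - 119 r$ ($Q{\left(r \right)} = - 120 r + r = - 119 r$)
$U = 9110$ ($U = -8736 + 17846 = 9110$)
$- \frac{U}{Q{\left(I \right)}} = - \frac{9110}{\left(-119\right) \left(-18\right)} = - \frac{9110}{2142} = \left(-1\right) \frac{4555}{1071} = - \frac{4555}{1071}$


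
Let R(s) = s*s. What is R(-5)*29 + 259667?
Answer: 260392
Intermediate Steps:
R(s) = s²
R(-5)*29 + 259667 = (-5)²*29 + 259667 = 25*29 + 259667 = 725 + 259667 = 260392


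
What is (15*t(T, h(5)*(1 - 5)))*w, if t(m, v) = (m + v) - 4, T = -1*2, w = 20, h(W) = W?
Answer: -7800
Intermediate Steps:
T = -2
t(m, v) = -4 + m + v
(15*t(T, h(5)*(1 - 5)))*w = (15*(-4 - 2 + 5*(1 - 5)))*20 = (15*(-4 - 2 + 5*(-4)))*20 = (15*(-4 - 2 - 20))*20 = (15*(-26))*20 = -390*20 = -7800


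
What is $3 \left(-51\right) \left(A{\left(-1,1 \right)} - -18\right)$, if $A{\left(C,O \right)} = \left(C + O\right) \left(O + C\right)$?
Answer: $-2754$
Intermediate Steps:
$A{\left(C,O \right)} = \left(C + O\right)^{2}$ ($A{\left(C,O \right)} = \left(C + O\right) \left(C + O\right) = \left(C + O\right)^{2}$)
$3 \left(-51\right) \left(A{\left(-1,1 \right)} - -18\right) = 3 \left(-51\right) \left(\left(-1 + 1\right)^{2} - -18\right) = - 153 \left(0^{2} + 18\right) = - 153 \left(0 + 18\right) = \left(-153\right) 18 = -2754$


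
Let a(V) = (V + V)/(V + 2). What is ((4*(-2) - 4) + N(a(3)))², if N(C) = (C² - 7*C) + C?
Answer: 197136/625 ≈ 315.42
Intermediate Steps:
a(V) = 2*V/(2 + V) (a(V) = (2*V)/(2 + V) = 2*V/(2 + V))
N(C) = C² - 6*C
((4*(-2) - 4) + N(a(3)))² = ((4*(-2) - 4) + (2*3/(2 + 3))*(-6 + 2*3/(2 + 3)))² = ((-8 - 4) + (2*3/5)*(-6 + 2*3/5))² = (-12 + (2*3*(⅕))*(-6 + 2*3*(⅕)))² = (-12 + 6*(-6 + 6/5)/5)² = (-12 + (6/5)*(-24/5))² = (-12 - 144/25)² = (-444/25)² = 197136/625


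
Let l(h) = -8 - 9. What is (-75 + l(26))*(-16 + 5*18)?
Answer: -6808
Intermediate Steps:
l(h) = -17
(-75 + l(26))*(-16 + 5*18) = (-75 - 17)*(-16 + 5*18) = -92*(-16 + 90) = -92*74 = -6808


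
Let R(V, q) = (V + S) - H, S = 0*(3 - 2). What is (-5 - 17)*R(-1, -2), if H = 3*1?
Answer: 88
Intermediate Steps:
S = 0 (S = 0*1 = 0)
H = 3
R(V, q) = -3 + V (R(V, q) = (V + 0) - 1*3 = V - 3 = -3 + V)
(-5 - 17)*R(-1, -2) = (-5 - 17)*(-3 - 1) = -22*(-4) = 88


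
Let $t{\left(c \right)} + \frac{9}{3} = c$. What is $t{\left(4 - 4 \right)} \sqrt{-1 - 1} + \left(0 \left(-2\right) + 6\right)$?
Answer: $6 - 3 i \sqrt{2} \approx 6.0 - 4.2426 i$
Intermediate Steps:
$t{\left(c \right)} = -3 + c$
$t{\left(4 - 4 \right)} \sqrt{-1 - 1} + \left(0 \left(-2\right) + 6\right) = \left(-3 + \left(4 - 4\right)\right) \sqrt{-1 - 1} + \left(0 \left(-2\right) + 6\right) = \left(-3 + \left(4 - 4\right)\right) \sqrt{-2} + \left(0 + 6\right) = \left(-3 + 0\right) i \sqrt{2} + 6 = - 3 i \sqrt{2} + 6 = 6 - 3 i \sqrt{2}$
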